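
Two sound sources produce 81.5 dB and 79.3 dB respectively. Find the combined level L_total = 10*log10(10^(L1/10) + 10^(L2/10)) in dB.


10^(81.5/10) = 1.41254e+08
10^(79.3/10) = 8.51138e+07
Sum = 1.41254e+08 + 8.51138e+07 = 2.26368e+08
L_total = 10*log10(2.26368e+08) = 83.548 dB


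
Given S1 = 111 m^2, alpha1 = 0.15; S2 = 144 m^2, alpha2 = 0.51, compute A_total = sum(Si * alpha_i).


111 * 0.15 = 16.65
144 * 0.51 = 73.44
A_total = 16.65 + 73.44 = 90.09 m^2


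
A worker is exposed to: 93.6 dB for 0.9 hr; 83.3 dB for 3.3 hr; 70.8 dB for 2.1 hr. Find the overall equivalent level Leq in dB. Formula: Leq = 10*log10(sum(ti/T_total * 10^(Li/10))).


T_total = 0.9 + 3.3 + 2.1 = 6.3 hr
(0.9/6.3) * 10^(93.6/10) = 3.27267e+08
(3.3/6.3) * 10^(83.3/10) = 1.11988e+08
(2.1/6.3) * 10^(70.8/10) = 4.00755e+06
Sum = 3.27267e+08 + 1.11988e+08 + 4.00755e+06 = 4.43263e+08
Leq = 10*log10(4.43263e+08) = 86.467 dB


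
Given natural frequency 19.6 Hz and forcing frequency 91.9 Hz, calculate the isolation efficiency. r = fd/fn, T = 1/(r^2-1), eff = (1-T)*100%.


r = 91.9 / 19.6 = 4.68878
r^2 - 1 = 4.68878^2 - 1 = 20.9847
T = 1/20.9847 = 0.0476538
Efficiency = (1 - 0.0476538)*100 = 95.235 %


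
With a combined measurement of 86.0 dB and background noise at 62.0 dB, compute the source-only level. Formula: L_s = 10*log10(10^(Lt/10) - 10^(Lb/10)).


10^(86.0/10) = 3.98107e+08
10^(62.0/10) = 1.58489e+06
Difference = 3.98107e+08 - 1.58489e+06 = 3.96522e+08
L_source = 10*log10(3.96522e+08) = 85.983 dB


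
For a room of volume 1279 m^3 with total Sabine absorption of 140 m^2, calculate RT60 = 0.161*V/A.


RT60 = 0.161 * 1279 / 140 = 1.4708 s


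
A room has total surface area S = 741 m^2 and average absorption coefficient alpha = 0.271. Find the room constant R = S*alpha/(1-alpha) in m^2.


R = 741 * 0.271 / (1 - 0.271) = 275.46 m^2


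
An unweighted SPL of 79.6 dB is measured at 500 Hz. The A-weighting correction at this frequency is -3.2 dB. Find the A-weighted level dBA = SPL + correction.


A-weighting table: 500 Hz -> -3.2 dB correction
SPL_A = SPL + correction = 79.6 + (-3.2) = 76.4 dBA


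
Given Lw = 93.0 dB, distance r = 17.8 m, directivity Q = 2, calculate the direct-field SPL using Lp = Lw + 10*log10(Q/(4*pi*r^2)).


4*pi*r^2 = 4*pi*17.8^2 = 3981.53 m^2
Q / (4*pi*r^2) = 2 / 3981.53 = 0.000502319
Lp = 93.0 + 10*log10(0.000502319) = 60.01 dB


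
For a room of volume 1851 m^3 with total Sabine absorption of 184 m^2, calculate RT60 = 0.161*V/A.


RT60 = 0.161 * 1851 / 184 = 1.6196 s


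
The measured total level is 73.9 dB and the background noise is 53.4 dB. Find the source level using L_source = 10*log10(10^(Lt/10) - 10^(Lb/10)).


10^(73.9/10) = 2.45471e+07
10^(53.4/10) = 218776
Difference = 2.45471e+07 - 218776 = 2.43283e+07
L_source = 10*log10(2.43283e+07) = 73.861 dB


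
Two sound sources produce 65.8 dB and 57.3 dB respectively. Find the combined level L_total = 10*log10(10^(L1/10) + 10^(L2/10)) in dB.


10^(65.8/10) = 3.80189e+06
10^(57.3/10) = 537032
Sum = 3.80189e+06 + 537032 = 4.33892e+06
L_total = 10*log10(4.33892e+06) = 66.374 dB


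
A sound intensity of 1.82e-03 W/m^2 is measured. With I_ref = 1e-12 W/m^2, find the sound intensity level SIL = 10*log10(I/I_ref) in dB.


I / I_ref = 1.82e-03 / 1e-12 = 1.82e+09
SIL = 10 * log10(1.82e+09) = 92.601 dB


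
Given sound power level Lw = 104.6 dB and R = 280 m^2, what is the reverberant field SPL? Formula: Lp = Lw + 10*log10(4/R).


4/R = 4/280 = 0.0142857
Lp = 104.6 + 10*log10(0.0142857) = 86.149 dB


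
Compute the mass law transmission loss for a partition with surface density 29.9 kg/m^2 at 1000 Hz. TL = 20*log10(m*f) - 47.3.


m * f = 29.9 * 1000 = 29900
20*log10(29900) = 89.5134 dB
TL = 89.5134 - 47.3 = 42.213 dB


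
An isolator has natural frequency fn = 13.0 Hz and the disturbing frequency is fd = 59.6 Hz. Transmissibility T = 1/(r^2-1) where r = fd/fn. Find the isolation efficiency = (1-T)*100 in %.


r = 59.6 / 13.0 = 4.58462
r^2 - 1 = 4.58462^2 - 1 = 20.0187
T = 1/20.0187 = 0.0499533
Efficiency = (1 - 0.0499533)*100 = 95.005 %


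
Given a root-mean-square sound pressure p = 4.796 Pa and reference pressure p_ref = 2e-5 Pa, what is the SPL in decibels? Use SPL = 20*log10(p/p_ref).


p / p_ref = 4.796 / 2e-5 = 239800
SPL = 20 * log10(239800) = 107.6 dB


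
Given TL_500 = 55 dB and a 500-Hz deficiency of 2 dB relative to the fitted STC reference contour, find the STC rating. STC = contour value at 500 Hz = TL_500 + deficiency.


By ASTM E413, STC = value of the fitted reference contour at 500 Hz.
Contour value at 500 Hz = TL_500 + deficiency = 55 + 2 = 57
STC = 57


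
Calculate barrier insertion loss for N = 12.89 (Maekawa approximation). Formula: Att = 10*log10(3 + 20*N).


3 + 20*N = 3 + 20*12.89 = 260.8
Att = 10*log10(260.8) = 24.163 dB


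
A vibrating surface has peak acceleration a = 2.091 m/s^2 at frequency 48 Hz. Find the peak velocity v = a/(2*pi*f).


omega = 2*pi*f = 2*pi*48 = 301.593 rad/s
v = a / omega = 2.091 / 301.593 = 0.0069332 m/s


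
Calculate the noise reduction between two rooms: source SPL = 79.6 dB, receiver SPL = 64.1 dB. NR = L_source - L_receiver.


NR = L_source - L_receiver (difference between source and receiving room levels)
NR = 79.6 - 64.1 = 15.5 dB


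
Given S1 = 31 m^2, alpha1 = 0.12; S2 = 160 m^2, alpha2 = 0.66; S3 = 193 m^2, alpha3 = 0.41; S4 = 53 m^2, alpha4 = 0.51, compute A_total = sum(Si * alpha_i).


31 * 0.12 = 3.72
160 * 0.66 = 105.6
193 * 0.41 = 79.13
53 * 0.51 = 27.03
A_total = 3.72 + 105.6 + 79.13 + 27.03 = 215.48 m^2


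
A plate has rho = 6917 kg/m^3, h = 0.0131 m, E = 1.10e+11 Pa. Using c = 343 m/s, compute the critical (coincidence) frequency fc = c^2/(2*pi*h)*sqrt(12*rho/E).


12*rho/E = 12*6917/1.10e+11 = 7.54582e-07
sqrt(12*rho/E) = sqrt(7.54582e-07) = 0.000868667
c^2/(2*pi*h) = 343^2/(2*pi*0.0131) = 1.42935e+06
fc = 1.42935e+06 * 0.000868667 = 1241.6 Hz


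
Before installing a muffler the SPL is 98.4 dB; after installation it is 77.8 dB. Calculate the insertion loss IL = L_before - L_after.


Insertion loss = SPL without muffler - SPL with muffler
IL = 98.4 - 77.8 = 20.6 dB


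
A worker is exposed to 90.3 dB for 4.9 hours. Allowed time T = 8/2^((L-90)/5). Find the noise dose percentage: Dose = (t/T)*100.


T_allowed = 8 / 2^((90.3 - 90)/5) = 7.67411 hr
Dose = 4.9 / 7.67411 * 100 = 63.851 %


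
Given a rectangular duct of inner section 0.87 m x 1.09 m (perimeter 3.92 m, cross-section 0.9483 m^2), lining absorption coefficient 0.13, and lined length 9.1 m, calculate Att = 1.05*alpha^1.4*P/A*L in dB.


alpha^1.4 = 0.13^1.4 = 0.0574805
Attenuation rate = 1.05 * alpha^1.4 * P / A
= 1.05 * 0.0574805 * 3.92 / 0.9483 = 0.249488 dB/m
Total Att = 0.249488 * 9.1 = 2.2703 dB


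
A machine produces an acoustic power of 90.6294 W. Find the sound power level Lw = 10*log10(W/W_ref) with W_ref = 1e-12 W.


W / W_ref = 90.6294 / 1e-12 = 9.06294e+13
Lw = 10 * log10(9.06294e+13) = 139.57 dB


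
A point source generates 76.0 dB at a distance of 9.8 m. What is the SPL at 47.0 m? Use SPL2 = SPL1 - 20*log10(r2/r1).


r2/r1 = 47.0/9.8 = 4.79592
Correction = 20*log10(4.79592) = 13.6174 dB
SPL2 = 76.0 - 13.6174 = 62.383 dB


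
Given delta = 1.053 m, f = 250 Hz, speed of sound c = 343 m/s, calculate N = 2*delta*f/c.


N = 2*delta*f/c = 2*delta/lambda, where lambda = c/f
lambda = 343 / 250 = 1.372 m
N = 2 * 1.053 / 1.372 = 1.535


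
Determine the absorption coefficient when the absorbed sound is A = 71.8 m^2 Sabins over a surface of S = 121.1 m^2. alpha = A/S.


Absorption coefficient = absorbed power / incident power
alpha = A / S = 71.8 / 121.1 = 0.5929


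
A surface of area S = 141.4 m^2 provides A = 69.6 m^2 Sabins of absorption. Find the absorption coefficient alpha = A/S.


Absorption coefficient = absorbed power / incident power
alpha = A / S = 69.6 / 141.4 = 0.49222


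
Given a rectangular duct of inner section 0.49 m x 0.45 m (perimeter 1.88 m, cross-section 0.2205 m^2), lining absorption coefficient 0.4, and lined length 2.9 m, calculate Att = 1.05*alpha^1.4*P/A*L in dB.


alpha^1.4 = 0.4^1.4 = 0.277258
Attenuation rate = 1.05 * alpha^1.4 * P / A
= 1.05 * 0.277258 * 1.88 / 0.2205 = 2.48212 dB/m
Total Att = 2.48212 * 2.9 = 7.1981 dB


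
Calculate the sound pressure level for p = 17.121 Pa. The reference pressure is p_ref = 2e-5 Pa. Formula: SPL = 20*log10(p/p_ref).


p / p_ref = 17.121 / 2e-5 = 856050
SPL = 20 * log10(856050) = 118.65 dB


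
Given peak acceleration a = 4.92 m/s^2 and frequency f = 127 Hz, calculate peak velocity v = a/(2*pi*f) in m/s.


omega = 2*pi*f = 2*pi*127 = 797.965 rad/s
v = a / omega = 4.92 / 797.965 = 0.0061657 m/s


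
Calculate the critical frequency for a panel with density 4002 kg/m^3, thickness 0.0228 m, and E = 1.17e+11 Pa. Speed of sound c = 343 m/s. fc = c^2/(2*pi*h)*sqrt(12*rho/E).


12*rho/E = 12*4002/1.17e+11 = 4.10462e-07
sqrt(12*rho/E) = sqrt(4.10462e-07) = 0.000640673
c^2/(2*pi*h) = 343^2/(2*pi*0.0228) = 821246
fc = 821246 * 0.000640673 = 526.15 Hz


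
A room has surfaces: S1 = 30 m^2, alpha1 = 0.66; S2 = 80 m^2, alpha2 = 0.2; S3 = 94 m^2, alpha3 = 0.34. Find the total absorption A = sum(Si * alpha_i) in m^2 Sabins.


30 * 0.66 = 19.8
80 * 0.2 = 16
94 * 0.34 = 31.96
A_total = 19.8 + 16 + 31.96 = 67.76 m^2


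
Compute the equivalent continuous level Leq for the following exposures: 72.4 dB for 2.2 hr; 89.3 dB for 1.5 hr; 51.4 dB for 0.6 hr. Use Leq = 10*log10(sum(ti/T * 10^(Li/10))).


T_total = 2.2 + 1.5 + 0.6 = 4.3 hr
(2.2/4.3) * 10^(72.4/10) = 8.89107e+06
(1.5/4.3) * 10^(89.3/10) = 2.96909e+08
(0.6/4.3) * 10^(51.4/10) = 19261.2
Sum = 8.89107e+06 + 2.96909e+08 + 19261.2 = 3.05819e+08
Leq = 10*log10(3.05819e+08) = 84.855 dB


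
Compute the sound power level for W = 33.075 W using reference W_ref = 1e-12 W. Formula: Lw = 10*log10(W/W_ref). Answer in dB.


W / W_ref = 33.075 / 1e-12 = 3.3075e+13
Lw = 10 * log10(3.3075e+13) = 135.19 dB


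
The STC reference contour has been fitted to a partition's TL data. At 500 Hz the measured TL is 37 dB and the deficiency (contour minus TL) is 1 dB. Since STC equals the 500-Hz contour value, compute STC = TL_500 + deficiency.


By ASTM E413, STC = value of the fitted reference contour at 500 Hz.
Contour value at 500 Hz = TL_500 + deficiency = 37 + 1 = 38
STC = 38


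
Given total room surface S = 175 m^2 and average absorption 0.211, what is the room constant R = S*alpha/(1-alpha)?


R = 175 * 0.211 / (1 - 0.211) = 46.8 m^2


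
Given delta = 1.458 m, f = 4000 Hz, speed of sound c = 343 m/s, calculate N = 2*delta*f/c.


N = 2*delta*f/c = 2*delta/lambda, where lambda = c/f
lambda = 343 / 4000 = 0.08575 m
N = 2 * 1.458 / 0.08575 = 34.006


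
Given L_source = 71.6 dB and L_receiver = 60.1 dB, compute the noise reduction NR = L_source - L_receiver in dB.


NR = L_source - L_receiver (difference between source and receiving room levels)
NR = 71.6 - 60.1 = 11.5 dB


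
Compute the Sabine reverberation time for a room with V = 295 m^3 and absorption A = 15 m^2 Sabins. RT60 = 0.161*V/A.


RT60 = 0.161 * 295 / 15 = 3.1663 s


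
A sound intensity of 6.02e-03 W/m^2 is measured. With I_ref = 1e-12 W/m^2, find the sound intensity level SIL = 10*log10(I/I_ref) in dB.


I / I_ref = 6.02e-03 / 1e-12 = 6.02e+09
SIL = 10 * log10(6.02e+09) = 97.796 dB


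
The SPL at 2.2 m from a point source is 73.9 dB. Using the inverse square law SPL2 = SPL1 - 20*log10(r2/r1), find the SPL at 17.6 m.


r2/r1 = 17.6/2.2 = 8
Correction = 20*log10(8) = 18.0618 dB
SPL2 = 73.9 - 18.0618 = 55.838 dB


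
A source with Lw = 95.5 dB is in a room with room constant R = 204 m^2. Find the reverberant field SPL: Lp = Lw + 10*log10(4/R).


4/R = 4/204 = 0.0196078
Lp = 95.5 + 10*log10(0.0196078) = 78.424 dB


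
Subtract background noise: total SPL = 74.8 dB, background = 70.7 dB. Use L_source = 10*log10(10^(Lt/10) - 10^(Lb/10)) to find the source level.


10^(74.8/10) = 3.01995e+07
10^(70.7/10) = 1.1749e+07
Difference = 3.01995e+07 - 1.1749e+07 = 1.84505e+07
L_source = 10*log10(1.84505e+07) = 72.66 dB


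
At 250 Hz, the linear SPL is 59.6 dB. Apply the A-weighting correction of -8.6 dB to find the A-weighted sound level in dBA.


A-weighting table: 250 Hz -> -8.6 dB correction
SPL_A = SPL + correction = 59.6 + (-8.6) = 51 dBA


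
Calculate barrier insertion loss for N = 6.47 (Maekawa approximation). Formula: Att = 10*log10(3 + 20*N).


3 + 20*N = 3 + 20*6.47 = 132.4
Att = 10*log10(132.4) = 21.219 dB


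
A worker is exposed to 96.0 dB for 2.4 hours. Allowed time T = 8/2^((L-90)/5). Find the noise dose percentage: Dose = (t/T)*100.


T_allowed = 8 / 2^((96.0 - 90)/5) = 3.4822 hr
Dose = 2.4 / 3.4822 * 100 = 68.922 %


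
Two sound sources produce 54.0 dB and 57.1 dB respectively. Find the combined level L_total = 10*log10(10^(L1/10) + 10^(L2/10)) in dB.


10^(54.0/10) = 251189
10^(57.1/10) = 512861
Sum = 251189 + 512861 = 764050
L_total = 10*log10(764050) = 58.831 dB


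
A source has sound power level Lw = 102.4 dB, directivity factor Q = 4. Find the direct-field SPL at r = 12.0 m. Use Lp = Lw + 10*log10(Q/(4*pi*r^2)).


4*pi*r^2 = 4*pi*12.0^2 = 1809.56 m^2
Q / (4*pi*r^2) = 4 / 1809.56 = 0.00221048
Lp = 102.4 + 10*log10(0.00221048) = 75.845 dB


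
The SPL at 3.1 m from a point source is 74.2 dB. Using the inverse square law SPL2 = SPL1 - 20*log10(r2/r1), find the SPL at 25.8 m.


r2/r1 = 25.8/3.1 = 8.32258
Correction = 20*log10(8.32258) = 18.4052 dB
SPL2 = 74.2 - 18.4052 = 55.795 dB


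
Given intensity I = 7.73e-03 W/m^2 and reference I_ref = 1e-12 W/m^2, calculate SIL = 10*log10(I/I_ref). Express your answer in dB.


I / I_ref = 7.73e-03 / 1e-12 = 7.73e+09
SIL = 10 * log10(7.73e+09) = 98.882 dB


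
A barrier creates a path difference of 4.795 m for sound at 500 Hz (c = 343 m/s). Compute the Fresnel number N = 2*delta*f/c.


N = 2*delta*f/c = 2*delta/lambda, where lambda = c/f
lambda = 343 / 500 = 0.686 m
N = 2 * 4.795 / 0.686 = 13.98


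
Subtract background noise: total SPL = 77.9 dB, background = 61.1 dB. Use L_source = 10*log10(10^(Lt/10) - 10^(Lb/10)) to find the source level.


10^(77.9/10) = 6.16595e+07
10^(61.1/10) = 1.28825e+06
Difference = 6.16595e+07 - 1.28825e+06 = 6.03712e+07
L_source = 10*log10(6.03712e+07) = 77.808 dB


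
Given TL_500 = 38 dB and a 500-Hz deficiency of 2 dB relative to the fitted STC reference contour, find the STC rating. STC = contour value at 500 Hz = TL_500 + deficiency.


By ASTM E413, STC = value of the fitted reference contour at 500 Hz.
Contour value at 500 Hz = TL_500 + deficiency = 38 + 2 = 40
STC = 40


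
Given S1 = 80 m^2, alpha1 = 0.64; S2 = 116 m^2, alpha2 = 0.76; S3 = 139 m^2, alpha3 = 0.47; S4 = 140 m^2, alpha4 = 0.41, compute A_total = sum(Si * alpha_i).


80 * 0.64 = 51.2
116 * 0.76 = 88.16
139 * 0.47 = 65.33
140 * 0.41 = 57.4
A_total = 51.2 + 88.16 + 65.33 + 57.4 = 262.09 m^2


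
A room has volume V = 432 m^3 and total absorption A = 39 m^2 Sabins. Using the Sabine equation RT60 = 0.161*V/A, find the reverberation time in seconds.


RT60 = 0.161 * 432 / 39 = 1.7834 s


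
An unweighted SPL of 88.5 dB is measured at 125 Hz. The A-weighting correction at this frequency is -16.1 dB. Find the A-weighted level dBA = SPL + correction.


A-weighting table: 125 Hz -> -16.1 dB correction
SPL_A = SPL + correction = 88.5 + (-16.1) = 72.4 dBA


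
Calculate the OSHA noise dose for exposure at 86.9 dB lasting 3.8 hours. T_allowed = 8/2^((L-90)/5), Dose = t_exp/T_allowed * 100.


T_allowed = 8 / 2^((86.9 - 90)/5) = 12.295 hr
Dose = 3.8 / 12.295 * 100 = 30.907 %


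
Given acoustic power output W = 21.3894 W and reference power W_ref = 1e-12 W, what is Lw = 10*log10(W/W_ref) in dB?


W / W_ref = 21.3894 / 1e-12 = 2.13894e+13
Lw = 10 * log10(2.13894e+13) = 133.3 dB


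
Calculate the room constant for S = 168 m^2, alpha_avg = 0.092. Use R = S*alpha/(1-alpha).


R = 168 * 0.092 / (1 - 0.092) = 17.022 m^2


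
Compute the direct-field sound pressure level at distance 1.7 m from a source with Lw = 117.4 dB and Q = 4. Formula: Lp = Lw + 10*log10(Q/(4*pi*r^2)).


4*pi*r^2 = 4*pi*1.7^2 = 36.3168 m^2
Q / (4*pi*r^2) = 4 / 36.3168 = 0.110142
Lp = 117.4 + 10*log10(0.110142) = 107.82 dB


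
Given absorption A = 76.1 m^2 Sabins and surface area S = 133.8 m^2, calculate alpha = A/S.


Absorption coefficient = absorbed power / incident power
alpha = A / S = 76.1 / 133.8 = 0.56876


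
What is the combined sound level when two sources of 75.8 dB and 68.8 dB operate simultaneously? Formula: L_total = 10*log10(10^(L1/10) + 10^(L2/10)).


10^(75.8/10) = 3.80189e+07
10^(68.8/10) = 7.58578e+06
Sum = 3.80189e+07 + 7.58578e+06 = 4.56047e+07
L_total = 10*log10(4.56047e+07) = 76.59 dB


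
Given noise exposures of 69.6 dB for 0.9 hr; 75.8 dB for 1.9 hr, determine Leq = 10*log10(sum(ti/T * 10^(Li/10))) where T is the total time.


T_total = 0.9 + 1.9 = 2.8 hr
(0.9/2.8) * 10^(69.6/10) = 2.93146e+06
(1.9/2.8) * 10^(75.8/10) = 2.57986e+07
Sum = 2.93146e+06 + 2.57986e+07 = 2.87301e+07
Leq = 10*log10(2.87301e+07) = 74.583 dB


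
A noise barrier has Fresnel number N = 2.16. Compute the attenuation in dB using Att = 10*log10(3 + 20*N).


3 + 20*N = 3 + 20*2.16 = 46.2
Att = 10*log10(46.2) = 16.646 dB


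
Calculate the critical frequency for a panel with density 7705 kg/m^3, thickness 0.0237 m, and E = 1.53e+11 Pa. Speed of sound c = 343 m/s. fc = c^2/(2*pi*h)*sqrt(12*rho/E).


12*rho/E = 12*7705/1.53e+11 = 6.04314e-07
sqrt(12*rho/E) = sqrt(6.04314e-07) = 0.000777376
c^2/(2*pi*h) = 343^2/(2*pi*0.0237) = 790060
fc = 790060 * 0.000777376 = 614.17 Hz


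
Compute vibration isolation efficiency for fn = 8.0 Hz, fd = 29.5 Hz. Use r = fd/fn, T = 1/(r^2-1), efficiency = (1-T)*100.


r = 29.5 / 8.0 = 3.6875
r^2 - 1 = 3.6875^2 - 1 = 12.5977
T = 1/12.5977 = 0.0793796
Efficiency = (1 - 0.0793796)*100 = 92.062 %


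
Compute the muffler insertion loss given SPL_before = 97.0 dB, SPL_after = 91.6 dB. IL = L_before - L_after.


Insertion loss = SPL without muffler - SPL with muffler
IL = 97.0 - 91.6 = 5.4 dB


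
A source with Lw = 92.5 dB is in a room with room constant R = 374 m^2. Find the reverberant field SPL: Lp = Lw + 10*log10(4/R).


4/R = 4/374 = 0.0106952
Lp = 92.5 + 10*log10(0.0106952) = 72.792 dB


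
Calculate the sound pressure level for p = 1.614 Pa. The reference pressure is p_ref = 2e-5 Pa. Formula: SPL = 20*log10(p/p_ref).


p / p_ref = 1.614 / 2e-5 = 80700
SPL = 20 * log10(80700) = 98.137 dB


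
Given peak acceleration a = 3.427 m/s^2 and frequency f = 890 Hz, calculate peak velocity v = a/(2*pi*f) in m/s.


omega = 2*pi*f = 2*pi*890 = 5592.03 rad/s
v = a / omega = 3.427 / 5592.03 = 0.00061284 m/s


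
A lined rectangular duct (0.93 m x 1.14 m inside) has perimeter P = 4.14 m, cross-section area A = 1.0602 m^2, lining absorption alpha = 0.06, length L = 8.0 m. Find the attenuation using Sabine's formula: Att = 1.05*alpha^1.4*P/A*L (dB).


alpha^1.4 = 0.06^1.4 = 0.0194721
Attenuation rate = 1.05 * alpha^1.4 * P / A
= 1.05 * 0.0194721 * 4.14 / 1.0602 = 0.0798389 dB/m
Total Att = 0.0798389 * 8.0 = 0.63871 dB


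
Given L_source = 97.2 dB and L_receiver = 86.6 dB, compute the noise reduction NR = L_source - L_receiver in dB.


NR = L_source - L_receiver (difference between source and receiving room levels)
NR = 97.2 - 86.6 = 10.6 dB


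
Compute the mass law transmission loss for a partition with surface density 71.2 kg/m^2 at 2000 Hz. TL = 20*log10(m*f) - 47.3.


m * f = 71.2 * 2000 = 142400
20*log10(142400) = 103.07 dB
TL = 103.07 - 47.3 = 55.77 dB


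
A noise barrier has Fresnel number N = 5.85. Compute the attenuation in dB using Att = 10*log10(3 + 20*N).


3 + 20*N = 3 + 20*5.85 = 120
Att = 10*log10(120) = 20.792 dB


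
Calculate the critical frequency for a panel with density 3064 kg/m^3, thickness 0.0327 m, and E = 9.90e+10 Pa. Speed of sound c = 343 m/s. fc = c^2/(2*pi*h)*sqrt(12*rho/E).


12*rho/E = 12*3064/9.90e+10 = 3.71394e-07
sqrt(12*rho/E) = sqrt(3.71394e-07) = 0.000609421
c^2/(2*pi*h) = 343^2/(2*pi*0.0327) = 572612
fc = 572612 * 0.000609421 = 348.96 Hz


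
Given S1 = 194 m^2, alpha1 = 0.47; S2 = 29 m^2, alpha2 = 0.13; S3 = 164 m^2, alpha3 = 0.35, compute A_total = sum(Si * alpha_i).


194 * 0.47 = 91.18
29 * 0.13 = 3.77
164 * 0.35 = 57.4
A_total = 91.18 + 3.77 + 57.4 = 152.35 m^2


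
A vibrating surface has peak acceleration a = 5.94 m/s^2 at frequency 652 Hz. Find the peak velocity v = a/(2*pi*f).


omega = 2*pi*f = 2*pi*652 = 4096.64 rad/s
v = a / omega = 5.94 / 4096.64 = 0.00145 m/s


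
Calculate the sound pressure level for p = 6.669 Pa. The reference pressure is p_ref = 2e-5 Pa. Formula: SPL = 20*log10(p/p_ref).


p / p_ref = 6.669 / 2e-5 = 333450
SPL = 20 * log10(333450) = 110.46 dB


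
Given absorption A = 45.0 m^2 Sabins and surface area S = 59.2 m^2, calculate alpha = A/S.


Absorption coefficient = absorbed power / incident power
alpha = A / S = 45.0 / 59.2 = 0.76014


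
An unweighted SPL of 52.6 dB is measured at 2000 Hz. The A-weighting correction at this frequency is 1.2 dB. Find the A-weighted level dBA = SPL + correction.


A-weighting table: 2000 Hz -> 1.2 dB correction
SPL_A = SPL + correction = 52.6 + (1.2) = 53.8 dBA


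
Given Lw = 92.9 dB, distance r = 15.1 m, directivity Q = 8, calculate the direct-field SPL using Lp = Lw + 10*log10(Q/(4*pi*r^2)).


4*pi*r^2 = 4*pi*15.1^2 = 2865.26 m^2
Q / (4*pi*r^2) = 8 / 2865.26 = 0.00279207
Lp = 92.9 + 10*log10(0.00279207) = 67.359 dB


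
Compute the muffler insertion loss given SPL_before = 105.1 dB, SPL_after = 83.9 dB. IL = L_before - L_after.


Insertion loss = SPL without muffler - SPL with muffler
IL = 105.1 - 83.9 = 21.2 dB


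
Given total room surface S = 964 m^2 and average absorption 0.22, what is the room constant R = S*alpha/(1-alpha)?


R = 964 * 0.22 / (1 - 0.22) = 271.9 m^2


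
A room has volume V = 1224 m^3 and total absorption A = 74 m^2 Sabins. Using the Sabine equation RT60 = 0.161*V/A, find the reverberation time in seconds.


RT60 = 0.161 * 1224 / 74 = 2.663 s


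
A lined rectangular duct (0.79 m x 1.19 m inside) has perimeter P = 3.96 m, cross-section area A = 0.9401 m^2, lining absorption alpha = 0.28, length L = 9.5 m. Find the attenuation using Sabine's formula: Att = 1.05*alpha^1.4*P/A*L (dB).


alpha^1.4 = 0.28^1.4 = 0.168276
Attenuation rate = 1.05 * alpha^1.4 * P / A
= 1.05 * 0.168276 * 3.96 / 0.9401 = 0.744274 dB/m
Total Att = 0.744274 * 9.5 = 7.0706 dB


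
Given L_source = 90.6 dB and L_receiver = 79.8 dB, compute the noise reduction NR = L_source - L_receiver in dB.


NR = L_source - L_receiver (difference between source and receiving room levels)
NR = 90.6 - 79.8 = 10.8 dB


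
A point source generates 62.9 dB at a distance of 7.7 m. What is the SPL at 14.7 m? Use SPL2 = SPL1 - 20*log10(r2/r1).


r2/r1 = 14.7/7.7 = 1.90909
Correction = 20*log10(1.90909) = 5.61653 dB
SPL2 = 62.9 - 5.61653 = 57.283 dB


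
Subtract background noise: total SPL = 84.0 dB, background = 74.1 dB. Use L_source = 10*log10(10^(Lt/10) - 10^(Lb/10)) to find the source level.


10^(84.0/10) = 2.51189e+08
10^(74.1/10) = 2.5704e+07
Difference = 2.51189e+08 - 2.5704e+07 = 2.25485e+08
L_source = 10*log10(2.25485e+08) = 83.531 dB


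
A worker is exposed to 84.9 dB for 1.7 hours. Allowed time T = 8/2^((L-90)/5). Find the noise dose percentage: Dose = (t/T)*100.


T_allowed = 8 / 2^((84.9 - 90)/5) = 16.2234 hr
Dose = 1.7 / 16.2234 * 100 = 10.479 %


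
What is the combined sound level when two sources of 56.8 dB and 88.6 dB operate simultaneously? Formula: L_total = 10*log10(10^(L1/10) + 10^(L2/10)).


10^(56.8/10) = 478630
10^(88.6/10) = 7.24436e+08
Sum = 478630 + 7.24436e+08 = 7.24915e+08
L_total = 10*log10(7.24915e+08) = 88.603 dB


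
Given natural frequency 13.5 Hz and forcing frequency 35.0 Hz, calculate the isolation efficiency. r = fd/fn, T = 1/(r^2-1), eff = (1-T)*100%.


r = 35.0 / 13.5 = 2.59259
r^2 - 1 = 2.59259^2 - 1 = 5.72152
T = 1/5.72152 = 0.174779
Efficiency = (1 - 0.174779)*100 = 82.522 %


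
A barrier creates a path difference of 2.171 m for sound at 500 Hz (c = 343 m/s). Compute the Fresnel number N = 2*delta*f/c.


N = 2*delta*f/c = 2*delta/lambda, where lambda = c/f
lambda = 343 / 500 = 0.686 m
N = 2 * 2.171 / 0.686 = 6.3294


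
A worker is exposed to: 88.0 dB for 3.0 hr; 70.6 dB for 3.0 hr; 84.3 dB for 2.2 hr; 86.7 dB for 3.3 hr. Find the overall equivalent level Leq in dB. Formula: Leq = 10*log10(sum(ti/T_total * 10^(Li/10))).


T_total = 3.0 + 3.0 + 2.2 + 3.3 = 11.5 hr
(3.0/11.5) * 10^(88.0/10) = 1.64598e+08
(3.0/11.5) * 10^(70.6/10) = 2.99518e+06
(2.2/11.5) * 10^(84.3/10) = 5.14902e+07
(3.3/11.5) * 10^(86.7/10) = 1.3422e+08
Sum = 1.64598e+08 + 2.99518e+06 + 5.14902e+07 + 1.3422e+08 = 3.53303e+08
Leq = 10*log10(3.53303e+08) = 85.481 dB


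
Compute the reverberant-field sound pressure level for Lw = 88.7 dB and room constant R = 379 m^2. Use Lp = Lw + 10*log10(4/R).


4/R = 4/379 = 0.0105541
Lp = 88.7 + 10*log10(0.0105541) = 68.934 dB


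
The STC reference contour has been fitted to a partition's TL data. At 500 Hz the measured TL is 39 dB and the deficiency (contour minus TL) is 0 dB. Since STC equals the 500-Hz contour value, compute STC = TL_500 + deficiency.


By ASTM E413, STC = value of the fitted reference contour at 500 Hz.
Contour value at 500 Hz = TL_500 + deficiency = 39 + 0 = 39
STC = 39


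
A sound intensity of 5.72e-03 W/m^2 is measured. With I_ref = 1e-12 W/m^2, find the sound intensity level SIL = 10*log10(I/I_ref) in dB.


I / I_ref = 5.72e-03 / 1e-12 = 5.72e+09
SIL = 10 * log10(5.72e+09) = 97.574 dB


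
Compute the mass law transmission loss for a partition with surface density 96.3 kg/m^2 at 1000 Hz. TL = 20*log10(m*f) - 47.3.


m * f = 96.3 * 1000 = 96300
20*log10(96300) = 99.6725 dB
TL = 99.6725 - 47.3 = 52.373 dB


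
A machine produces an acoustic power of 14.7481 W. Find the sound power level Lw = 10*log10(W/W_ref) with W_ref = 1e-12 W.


W / W_ref = 14.7481 / 1e-12 = 1.47481e+13
Lw = 10 * log10(1.47481e+13) = 131.69 dB


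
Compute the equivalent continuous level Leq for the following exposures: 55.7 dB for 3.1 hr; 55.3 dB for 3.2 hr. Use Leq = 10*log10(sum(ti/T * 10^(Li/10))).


T_total = 3.1 + 3.2 = 6.3 hr
(3.1/6.3) * 10^(55.7/10) = 182819
(3.2/6.3) * 10^(55.3/10) = 172111
Sum = 182819 + 172111 = 354930
Leq = 10*log10(354930) = 55.501 dB


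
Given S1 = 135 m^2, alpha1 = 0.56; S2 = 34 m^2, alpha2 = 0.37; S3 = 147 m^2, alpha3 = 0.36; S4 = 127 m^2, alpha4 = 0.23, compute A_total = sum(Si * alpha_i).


135 * 0.56 = 75.6
34 * 0.37 = 12.58
147 * 0.36 = 52.92
127 * 0.23 = 29.21
A_total = 75.6 + 12.58 + 52.92 + 29.21 = 170.31 m^2


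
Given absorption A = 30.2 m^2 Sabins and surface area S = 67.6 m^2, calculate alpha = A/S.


Absorption coefficient = absorbed power / incident power
alpha = A / S = 30.2 / 67.6 = 0.44675


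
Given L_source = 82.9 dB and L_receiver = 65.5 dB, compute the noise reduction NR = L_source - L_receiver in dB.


NR = L_source - L_receiver (difference between source and receiving room levels)
NR = 82.9 - 65.5 = 17.4 dB


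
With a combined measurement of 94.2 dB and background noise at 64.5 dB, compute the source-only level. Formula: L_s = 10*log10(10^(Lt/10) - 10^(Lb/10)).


10^(94.2/10) = 2.63027e+09
10^(64.5/10) = 2.81838e+06
Difference = 2.63027e+09 - 2.81838e+06 = 2.62745e+09
L_source = 10*log10(2.62745e+09) = 94.195 dB


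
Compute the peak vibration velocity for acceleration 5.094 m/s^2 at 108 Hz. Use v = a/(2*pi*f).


omega = 2*pi*f = 2*pi*108 = 678.584 rad/s
v = a / omega = 5.094 / 678.584 = 0.0075068 m/s


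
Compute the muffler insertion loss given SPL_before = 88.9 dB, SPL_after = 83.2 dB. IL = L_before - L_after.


Insertion loss = SPL without muffler - SPL with muffler
IL = 88.9 - 83.2 = 5.7 dB


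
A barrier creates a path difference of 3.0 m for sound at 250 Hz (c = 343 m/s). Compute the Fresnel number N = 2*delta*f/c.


N = 2*delta*f/c = 2*delta/lambda, where lambda = c/f
lambda = 343 / 250 = 1.372 m
N = 2 * 3.0 / 1.372 = 4.3732


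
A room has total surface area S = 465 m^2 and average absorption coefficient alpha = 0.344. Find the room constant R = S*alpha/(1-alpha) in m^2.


R = 465 * 0.344 / (1 - 0.344) = 243.84 m^2


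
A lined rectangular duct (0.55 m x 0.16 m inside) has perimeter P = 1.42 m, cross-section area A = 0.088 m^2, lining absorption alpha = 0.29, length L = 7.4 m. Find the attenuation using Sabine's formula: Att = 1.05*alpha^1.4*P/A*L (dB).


alpha^1.4 = 0.29^1.4 = 0.176749
Attenuation rate = 1.05 * alpha^1.4 * P / A
= 1.05 * 0.176749 * 1.42 / 0.088 = 2.99469 dB/m
Total Att = 2.99469 * 7.4 = 22.161 dB


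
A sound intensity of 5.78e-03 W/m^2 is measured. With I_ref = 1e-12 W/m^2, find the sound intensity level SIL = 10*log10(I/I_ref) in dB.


I / I_ref = 5.78e-03 / 1e-12 = 5.78e+09
SIL = 10 * log10(5.78e+09) = 97.619 dB


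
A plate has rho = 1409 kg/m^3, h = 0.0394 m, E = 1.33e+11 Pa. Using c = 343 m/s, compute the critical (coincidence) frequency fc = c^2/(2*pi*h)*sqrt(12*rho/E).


12*rho/E = 12*1409/1.33e+11 = 1.27128e-07
sqrt(12*rho/E) = sqrt(1.27128e-07) = 0.00035655
c^2/(2*pi*h) = 343^2/(2*pi*0.0394) = 475239
fc = 475239 * 0.00035655 = 169.45 Hz


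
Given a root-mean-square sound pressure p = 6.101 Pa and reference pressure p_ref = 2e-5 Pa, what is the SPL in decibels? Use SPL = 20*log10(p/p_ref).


p / p_ref = 6.101 / 2e-5 = 305050
SPL = 20 * log10(305050) = 109.69 dB


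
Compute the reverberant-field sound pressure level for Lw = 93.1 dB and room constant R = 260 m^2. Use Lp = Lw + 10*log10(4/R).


4/R = 4/260 = 0.0153846
Lp = 93.1 + 10*log10(0.0153846) = 74.971 dB


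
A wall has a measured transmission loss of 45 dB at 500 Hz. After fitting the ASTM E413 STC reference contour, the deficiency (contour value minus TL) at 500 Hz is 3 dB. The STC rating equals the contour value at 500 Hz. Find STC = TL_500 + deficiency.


By ASTM E413, STC = value of the fitted reference contour at 500 Hz.
Contour value at 500 Hz = TL_500 + deficiency = 45 + 3 = 48
STC = 48


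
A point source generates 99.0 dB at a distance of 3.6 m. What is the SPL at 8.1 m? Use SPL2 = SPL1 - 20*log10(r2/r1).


r2/r1 = 8.1/3.6 = 2.25
Correction = 20*log10(2.25) = 7.04365 dB
SPL2 = 99.0 - 7.04365 = 91.956 dB


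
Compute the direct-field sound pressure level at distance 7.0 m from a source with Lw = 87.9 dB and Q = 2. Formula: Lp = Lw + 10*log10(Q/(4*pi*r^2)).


4*pi*r^2 = 4*pi*7.0^2 = 615.752 m^2
Q / (4*pi*r^2) = 2 / 615.752 = 0.00324806
Lp = 87.9 + 10*log10(0.00324806) = 63.016 dB


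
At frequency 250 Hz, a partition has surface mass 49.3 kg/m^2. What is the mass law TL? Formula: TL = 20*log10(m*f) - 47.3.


m * f = 49.3 * 250 = 12325
20*log10(12325) = 81.8157 dB
TL = 81.8157 - 47.3 = 34.516 dB


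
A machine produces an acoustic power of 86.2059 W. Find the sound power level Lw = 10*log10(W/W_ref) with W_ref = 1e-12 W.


W / W_ref = 86.2059 / 1e-12 = 8.62059e+13
Lw = 10 * log10(8.62059e+13) = 139.36 dB


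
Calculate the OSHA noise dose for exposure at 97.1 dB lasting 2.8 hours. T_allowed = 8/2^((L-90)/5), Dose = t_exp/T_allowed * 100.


T_allowed = 8 / 2^((97.1 - 90)/5) = 2.9897 hr
Dose = 2.8 / 2.9897 * 100 = 93.655 %


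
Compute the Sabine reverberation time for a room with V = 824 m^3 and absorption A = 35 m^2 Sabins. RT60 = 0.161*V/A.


RT60 = 0.161 * 824 / 35 = 3.7904 s


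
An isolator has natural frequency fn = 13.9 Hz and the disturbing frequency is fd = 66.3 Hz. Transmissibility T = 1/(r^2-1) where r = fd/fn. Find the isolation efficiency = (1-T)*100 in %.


r = 66.3 / 13.9 = 4.76978
r^2 - 1 = 4.76978^2 - 1 = 21.7508
T = 1/21.7508 = 0.0459753
Efficiency = (1 - 0.0459753)*100 = 95.402 %


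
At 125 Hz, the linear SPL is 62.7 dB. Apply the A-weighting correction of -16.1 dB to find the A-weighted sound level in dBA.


A-weighting table: 125 Hz -> -16.1 dB correction
SPL_A = SPL + correction = 62.7 + (-16.1) = 46.6 dBA


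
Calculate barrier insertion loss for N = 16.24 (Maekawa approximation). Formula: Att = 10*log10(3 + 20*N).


3 + 20*N = 3 + 20*16.24 = 327.8
Att = 10*log10(327.8) = 25.156 dB


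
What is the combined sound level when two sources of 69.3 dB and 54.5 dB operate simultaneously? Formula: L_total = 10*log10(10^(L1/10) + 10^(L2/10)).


10^(69.3/10) = 8.51138e+06
10^(54.5/10) = 281838
Sum = 8.51138e+06 + 281838 = 8.79322e+06
L_total = 10*log10(8.79322e+06) = 69.441 dB


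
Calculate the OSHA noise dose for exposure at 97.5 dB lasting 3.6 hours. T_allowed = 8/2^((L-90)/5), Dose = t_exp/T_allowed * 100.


T_allowed = 8 / 2^((97.5 - 90)/5) = 2.82843 hr
Dose = 3.6 / 2.82843 * 100 = 127.28 %


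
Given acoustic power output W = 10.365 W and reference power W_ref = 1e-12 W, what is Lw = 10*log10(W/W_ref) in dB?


W / W_ref = 10.365 / 1e-12 = 1.0365e+13
Lw = 10 * log10(1.0365e+13) = 130.16 dB


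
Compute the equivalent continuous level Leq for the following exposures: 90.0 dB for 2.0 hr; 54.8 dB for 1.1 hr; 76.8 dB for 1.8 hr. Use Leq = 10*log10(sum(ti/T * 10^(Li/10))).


T_total = 2.0 + 1.1 + 1.8 = 4.9 hr
(2.0/4.9) * 10^(90.0/10) = 4.08163e+08
(1.1/4.9) * 10^(54.8/10) = 67794.8
(1.8/4.9) * 10^(76.8/10) = 1.75823e+07
Sum = 4.08163e+08 + 67794.8 + 1.75823e+07 = 4.25813e+08
Leq = 10*log10(4.25813e+08) = 86.292 dB


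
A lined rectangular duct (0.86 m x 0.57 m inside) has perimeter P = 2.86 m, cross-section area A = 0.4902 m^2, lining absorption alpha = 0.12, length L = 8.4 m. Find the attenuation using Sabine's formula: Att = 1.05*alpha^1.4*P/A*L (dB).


alpha^1.4 = 0.12^1.4 = 0.0513871
Attenuation rate = 1.05 * alpha^1.4 * P / A
= 1.05 * 0.0513871 * 2.86 / 0.4902 = 0.314801 dB/m
Total Att = 0.314801 * 8.4 = 2.6443 dB


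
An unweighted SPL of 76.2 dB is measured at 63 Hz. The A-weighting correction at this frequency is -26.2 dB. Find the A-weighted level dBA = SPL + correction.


A-weighting table: 63 Hz -> -26.2 dB correction
SPL_A = SPL + correction = 76.2 + (-26.2) = 50 dBA


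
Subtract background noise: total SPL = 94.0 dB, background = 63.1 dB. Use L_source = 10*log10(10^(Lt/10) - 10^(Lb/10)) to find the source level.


10^(94.0/10) = 2.51189e+09
10^(63.1/10) = 2.04174e+06
Difference = 2.51189e+09 - 2.04174e+06 = 2.50985e+09
L_source = 10*log10(2.50985e+09) = 93.996 dB


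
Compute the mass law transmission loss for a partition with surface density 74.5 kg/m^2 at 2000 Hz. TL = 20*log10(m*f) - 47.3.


m * f = 74.5 * 2000 = 149000
20*log10(149000) = 103.464 dB
TL = 103.464 - 47.3 = 56.164 dB


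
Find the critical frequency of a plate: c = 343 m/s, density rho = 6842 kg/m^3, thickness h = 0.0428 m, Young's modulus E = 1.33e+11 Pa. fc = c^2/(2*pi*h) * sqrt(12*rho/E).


12*rho/E = 12*6842/1.33e+11 = 6.17323e-07
sqrt(12*rho/E) = sqrt(6.17323e-07) = 0.000785699
c^2/(2*pi*h) = 343^2/(2*pi*0.0428) = 437486
fc = 437486 * 0.000785699 = 343.73 Hz


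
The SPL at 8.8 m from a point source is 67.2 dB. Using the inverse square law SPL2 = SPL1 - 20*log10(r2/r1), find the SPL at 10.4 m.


r2/r1 = 10.4/8.8 = 1.18182
Correction = 20*log10(1.18182) = 1.45103 dB
SPL2 = 67.2 - 1.45103 = 65.749 dB


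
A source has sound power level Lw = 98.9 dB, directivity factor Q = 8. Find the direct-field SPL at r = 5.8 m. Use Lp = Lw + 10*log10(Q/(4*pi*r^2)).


4*pi*r^2 = 4*pi*5.8^2 = 422.733 m^2
Q / (4*pi*r^2) = 8 / 422.733 = 0.0189245
Lp = 98.9 + 10*log10(0.0189245) = 81.67 dB


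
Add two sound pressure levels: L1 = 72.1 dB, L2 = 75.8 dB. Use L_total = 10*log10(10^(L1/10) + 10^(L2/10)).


10^(72.1/10) = 1.62181e+07
10^(75.8/10) = 3.80189e+07
Sum = 1.62181e+07 + 3.80189e+07 = 5.4237e+07
L_total = 10*log10(5.4237e+07) = 77.343 dB


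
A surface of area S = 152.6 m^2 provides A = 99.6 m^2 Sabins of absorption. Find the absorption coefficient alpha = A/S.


Absorption coefficient = absorbed power / incident power
alpha = A / S = 99.6 / 152.6 = 0.65269


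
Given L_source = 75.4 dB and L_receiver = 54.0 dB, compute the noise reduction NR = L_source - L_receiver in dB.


NR = L_source - L_receiver (difference between source and receiving room levels)
NR = 75.4 - 54.0 = 21.4 dB


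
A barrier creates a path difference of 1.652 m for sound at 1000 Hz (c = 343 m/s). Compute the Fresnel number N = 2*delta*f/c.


N = 2*delta*f/c = 2*delta/lambda, where lambda = c/f
lambda = 343 / 1000 = 0.343 m
N = 2 * 1.652 / 0.343 = 9.6327


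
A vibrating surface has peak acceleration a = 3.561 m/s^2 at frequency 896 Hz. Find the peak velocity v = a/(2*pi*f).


omega = 2*pi*f = 2*pi*896 = 5629.73 rad/s
v = a / omega = 3.561 / 5629.73 = 0.00063253 m/s


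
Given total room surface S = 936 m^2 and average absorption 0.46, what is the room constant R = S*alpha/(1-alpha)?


R = 936 * 0.46 / (1 - 0.46) = 797.33 m^2


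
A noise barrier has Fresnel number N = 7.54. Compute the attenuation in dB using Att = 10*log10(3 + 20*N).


3 + 20*N = 3 + 20*7.54 = 153.8
Att = 10*log10(153.8) = 21.87 dB


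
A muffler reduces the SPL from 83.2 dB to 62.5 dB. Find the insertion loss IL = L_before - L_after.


Insertion loss = SPL without muffler - SPL with muffler
IL = 83.2 - 62.5 = 20.7 dB


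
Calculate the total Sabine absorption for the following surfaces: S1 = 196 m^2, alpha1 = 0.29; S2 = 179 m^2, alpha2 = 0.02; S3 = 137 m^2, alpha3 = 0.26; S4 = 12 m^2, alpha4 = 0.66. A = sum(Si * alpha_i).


196 * 0.29 = 56.84
179 * 0.02 = 3.58
137 * 0.26 = 35.62
12 * 0.66 = 7.92
A_total = 56.84 + 3.58 + 35.62 + 7.92 = 103.96 m^2


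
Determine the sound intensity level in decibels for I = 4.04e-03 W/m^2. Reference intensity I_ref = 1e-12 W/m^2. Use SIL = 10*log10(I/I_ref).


I / I_ref = 4.04e-03 / 1e-12 = 4.04e+09
SIL = 10 * log10(4.04e+09) = 96.064 dB


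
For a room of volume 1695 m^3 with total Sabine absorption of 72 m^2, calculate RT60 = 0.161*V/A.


RT60 = 0.161 * 1695 / 72 = 3.7902 s


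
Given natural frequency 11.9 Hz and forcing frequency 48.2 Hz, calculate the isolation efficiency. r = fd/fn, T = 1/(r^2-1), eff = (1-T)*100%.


r = 48.2 / 11.9 = 4.05042
r^2 - 1 = 4.05042^2 - 1 = 15.4059
T = 1/15.4059 = 0.0649102
Efficiency = (1 - 0.0649102)*100 = 93.509 %


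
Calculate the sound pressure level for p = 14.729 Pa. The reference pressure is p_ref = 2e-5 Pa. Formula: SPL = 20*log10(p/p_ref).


p / p_ref = 14.729 / 2e-5 = 736450
SPL = 20 * log10(736450) = 117.34 dB


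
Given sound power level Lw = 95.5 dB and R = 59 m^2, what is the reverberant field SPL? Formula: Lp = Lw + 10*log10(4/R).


4/R = 4/59 = 0.0677966
Lp = 95.5 + 10*log10(0.0677966) = 83.812 dB


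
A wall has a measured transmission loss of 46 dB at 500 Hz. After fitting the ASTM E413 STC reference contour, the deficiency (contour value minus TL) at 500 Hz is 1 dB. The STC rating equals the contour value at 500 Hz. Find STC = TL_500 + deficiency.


By ASTM E413, STC = value of the fitted reference contour at 500 Hz.
Contour value at 500 Hz = TL_500 + deficiency = 46 + 1 = 47
STC = 47


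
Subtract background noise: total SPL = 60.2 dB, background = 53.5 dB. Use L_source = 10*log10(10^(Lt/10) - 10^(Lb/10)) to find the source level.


10^(60.2/10) = 1.04713e+06
10^(53.5/10) = 223872
Difference = 1.04713e+06 - 223872 = 823258
L_source = 10*log10(823258) = 59.155 dB


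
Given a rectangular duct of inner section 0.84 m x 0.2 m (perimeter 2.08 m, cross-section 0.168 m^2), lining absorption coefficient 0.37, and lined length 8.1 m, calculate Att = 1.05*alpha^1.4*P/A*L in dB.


alpha^1.4 = 0.37^1.4 = 0.248589
Attenuation rate = 1.05 * alpha^1.4 * P / A
= 1.05 * 0.248589 * 2.08 / 0.168 = 3.23166 dB/m
Total Att = 3.23166 * 8.1 = 26.176 dB
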